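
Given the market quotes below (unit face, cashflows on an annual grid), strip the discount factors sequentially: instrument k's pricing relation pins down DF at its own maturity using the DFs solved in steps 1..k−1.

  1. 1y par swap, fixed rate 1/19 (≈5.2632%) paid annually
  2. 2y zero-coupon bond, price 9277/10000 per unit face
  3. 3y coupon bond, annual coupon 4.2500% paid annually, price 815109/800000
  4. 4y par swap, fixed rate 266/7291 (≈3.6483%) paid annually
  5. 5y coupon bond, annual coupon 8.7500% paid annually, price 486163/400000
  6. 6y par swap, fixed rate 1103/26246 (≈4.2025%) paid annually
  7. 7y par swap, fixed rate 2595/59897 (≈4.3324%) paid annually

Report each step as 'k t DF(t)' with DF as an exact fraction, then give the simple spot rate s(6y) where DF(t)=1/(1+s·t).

step 1 [1y] swap r/1=1/19: DF=(1 − 1/19·(0))/(1+1/19) = 19/20 ≈ 0.950000
step 2 [2y] zero: DF = P = 9277/10000 ≈ 0.927700
step 3 [3y] bond c/1=17/400: DF=(815109/800000 − 17/400·(0.950000+0.927700))/(1+17/400) = 563/625 ≈ 0.900800
step 4 [4y] swap r/1=266/7291: DF=(1 − 266/7291·(0.950000+0.927700+0.900800))/(1+266/7291) = 867/1000 ≈ 0.867000
step 5 [5y] bond c/1=7/80: DF=(486163/400000 − 7/80·(0.950000+0.927700+0.900800+0.867000))/(1+7/80) = 8243/10000 ≈ 0.824300
step 6 [6y] swap r/1=1103/26246: DF=(1 − 1103/26246·(0.950000+0.927700+0.900800+0.867000+0.824300))/(1+1103/26246) = 3897/5000 ≈ 0.779400
step 7 [7y] swap r/1=2595/59897: DF=(1 − 2595/59897·(0.950000+0.927700+0.900800+0.867000+0.824300+0.779400))/(1+2595/59897) = 1481/2000 ≈ 0.740500

1 1 19/20
2 2 9277/10000
3 3 563/625
4 4 867/1000
5 5 8243/10000
6 6 3897/5000
7 7 1481/2000
s(6y) = (1/(3897/5000) − 1)/(6) = 1103/23382 ≈ 4.7173%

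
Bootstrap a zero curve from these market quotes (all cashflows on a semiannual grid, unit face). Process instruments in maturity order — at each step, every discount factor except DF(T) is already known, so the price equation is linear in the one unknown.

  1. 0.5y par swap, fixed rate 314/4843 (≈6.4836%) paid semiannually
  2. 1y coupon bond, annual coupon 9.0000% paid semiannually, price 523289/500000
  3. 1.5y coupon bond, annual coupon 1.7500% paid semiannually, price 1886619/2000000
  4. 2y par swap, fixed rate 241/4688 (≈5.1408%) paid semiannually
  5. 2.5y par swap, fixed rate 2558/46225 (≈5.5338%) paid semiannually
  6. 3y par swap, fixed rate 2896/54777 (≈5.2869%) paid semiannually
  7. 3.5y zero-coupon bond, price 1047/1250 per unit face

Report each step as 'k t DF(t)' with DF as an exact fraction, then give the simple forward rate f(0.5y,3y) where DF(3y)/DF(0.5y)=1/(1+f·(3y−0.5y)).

step 1 [0.5y] swap r/2=157/4843: DF=(1 − 157/4843·(0))/(1+157/4843) = 4843/5000 ≈ 0.968600
step 2 [1y] bond c/2=9/200: DF=(523289/500000 − 9/200·(0.968600))/(1+9/200) = 4799/5000 ≈ 0.959800
step 3 [1.5y] bond c/2=7/800: DF=(1886619/2000000 − 7/800·(0.968600+0.959800))/(1+7/800) = 574/625 ≈ 0.918400
step 4 [2y] swap r/2=241/9376: DF=(1 − 241/9376·(0.968600+0.959800+0.918400))/(1+241/9376) = 2259/2500 ≈ 0.903600
step 5 [2.5y] swap r/2=1279/46225: DF=(1 − 1279/46225·(0.968600+0.959800+0.918400+0.903600))/(1+1279/46225) = 8721/10000 ≈ 0.872100
step 6 [3y] swap r/2=1448/54777: DF=(1 − 1448/54777·(0.968600+0.959800+0.918400+0.903600+0.872100))/(1+1448/54777) = 1069/1250 ≈ 0.855200
step 7 [3.5y] zero: DF = P = 1047/1250 ≈ 0.837600

1 1/2 4843/5000
2 1 4799/5000
3 3/2 574/625
4 2 2259/2500
5 5/2 8721/10000
6 3 1069/1250
7 7/2 1047/1250
f(0.5y,3y) = ((4843/5000)/(1069/1250) − 1)/(5/2) = 567/10690 ≈ 5.3040%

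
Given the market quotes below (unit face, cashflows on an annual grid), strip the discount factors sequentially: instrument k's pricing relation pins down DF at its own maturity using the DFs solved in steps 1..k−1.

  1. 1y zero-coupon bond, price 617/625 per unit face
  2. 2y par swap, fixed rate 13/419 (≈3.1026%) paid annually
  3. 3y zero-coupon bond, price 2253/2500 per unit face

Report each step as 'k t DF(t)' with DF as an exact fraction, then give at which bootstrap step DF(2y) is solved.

1 1 617/625
2 2 4701/5000
3 3 2253/2500
DF(2y) is solved at step 2

step 1 [1y] zero: DF = P = 617/625 ≈ 0.987200
step 2 [2y] swap r/1=13/419: DF=(1 − 13/419·(0.987200))/(1+13/419) = 4701/5000 ≈ 0.940200
step 3 [3y] zero: DF = P = 2253/2500 ≈ 0.901200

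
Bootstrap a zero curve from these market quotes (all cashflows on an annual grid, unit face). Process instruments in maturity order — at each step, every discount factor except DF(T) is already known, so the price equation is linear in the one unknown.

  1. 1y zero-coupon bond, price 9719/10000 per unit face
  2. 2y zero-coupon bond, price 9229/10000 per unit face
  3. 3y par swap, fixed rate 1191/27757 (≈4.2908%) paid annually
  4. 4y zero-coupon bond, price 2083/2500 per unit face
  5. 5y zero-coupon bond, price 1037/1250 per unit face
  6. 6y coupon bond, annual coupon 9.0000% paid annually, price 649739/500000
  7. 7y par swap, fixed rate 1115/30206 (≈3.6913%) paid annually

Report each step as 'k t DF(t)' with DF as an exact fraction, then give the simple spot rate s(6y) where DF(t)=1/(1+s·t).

step 1 [1y] zero: DF = P = 9719/10000 ≈ 0.971900
step 2 [2y] zero: DF = P = 9229/10000 ≈ 0.922900
step 3 [3y] swap r/1=1191/27757: DF=(1 − 1191/27757·(0.971900+0.922900))/(1+1191/27757) = 8809/10000 ≈ 0.880900
step 4 [4y] zero: DF = P = 2083/2500 ≈ 0.833200
step 5 [5y] zero: DF = P = 1037/1250 ≈ 0.829600
step 6 [6y] bond c/1=9/100: DF=(649739/500000 − 9/100·(0.971900+0.922900+0.880900+0.833200+0.829600))/(1+9/100) = 8257/10000 ≈ 0.825700
step 7 [7y] swap r/1=1115/30206: DF=(1 − 1115/30206·(0.971900+0.922900+0.880900+0.833200+0.829600+0.825700))/(1+1115/30206) = 777/1000 ≈ 0.777000

1 1 9719/10000
2 2 9229/10000
3 3 8809/10000
4 4 2083/2500
5 5 1037/1250
6 6 8257/10000
7 7 777/1000
s(6y) = (1/(8257/10000) − 1)/(6) = 581/16514 ≈ 3.5182%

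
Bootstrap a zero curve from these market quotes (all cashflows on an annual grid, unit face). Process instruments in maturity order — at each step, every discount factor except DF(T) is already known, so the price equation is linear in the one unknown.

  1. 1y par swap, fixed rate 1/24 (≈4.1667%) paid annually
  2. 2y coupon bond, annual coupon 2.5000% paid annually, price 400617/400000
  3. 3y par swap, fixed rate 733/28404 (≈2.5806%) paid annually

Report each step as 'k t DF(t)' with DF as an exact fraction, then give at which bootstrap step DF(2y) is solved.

1 1 24/25
2 2 9537/10000
3 3 9267/10000
DF(2y) is solved at step 2

step 1 [1y] swap r/1=1/24: DF=(1 − 1/24·(0))/(1+1/24) = 24/25 ≈ 0.960000
step 2 [2y] bond c/1=1/40: DF=(400617/400000 − 1/40·(0.960000))/(1+1/40) = 9537/10000 ≈ 0.953700
step 3 [3y] swap r/1=733/28404: DF=(1 − 733/28404·(0.960000+0.953700))/(1+733/28404) = 9267/10000 ≈ 0.926700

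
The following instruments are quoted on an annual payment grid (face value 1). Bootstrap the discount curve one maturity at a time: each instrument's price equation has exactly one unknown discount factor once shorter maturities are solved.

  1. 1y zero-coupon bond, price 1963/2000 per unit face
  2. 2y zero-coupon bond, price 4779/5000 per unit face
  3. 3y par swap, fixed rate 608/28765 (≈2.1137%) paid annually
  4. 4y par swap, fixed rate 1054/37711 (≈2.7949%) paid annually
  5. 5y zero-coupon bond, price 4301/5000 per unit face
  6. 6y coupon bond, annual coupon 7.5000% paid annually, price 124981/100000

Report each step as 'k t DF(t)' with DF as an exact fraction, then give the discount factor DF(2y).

1 1 1963/2000
2 2 4779/5000
3 3 587/625
4 4 4473/5000
5 5 4301/5000
6 6 1679/2000
DF(2y) = 4779/5000 ≈ 0.955800

step 1 [1y] zero: DF = P = 1963/2000 ≈ 0.981500
step 2 [2y] zero: DF = P = 4779/5000 ≈ 0.955800
step 3 [3y] swap r/1=608/28765: DF=(1 − 608/28765·(0.981500+0.955800))/(1+608/28765) = 587/625 ≈ 0.939200
step 4 [4y] swap r/1=1054/37711: DF=(1 − 1054/37711·(0.981500+0.955800+0.939200))/(1+1054/37711) = 4473/5000 ≈ 0.894600
step 5 [5y] zero: DF = P = 4301/5000 ≈ 0.860200
step 6 [6y] bond c/1=3/40: DF=(124981/100000 − 3/40·(0.981500+0.955800+0.939200+0.894600+0.860200))/(1+3/40) = 1679/2000 ≈ 0.839500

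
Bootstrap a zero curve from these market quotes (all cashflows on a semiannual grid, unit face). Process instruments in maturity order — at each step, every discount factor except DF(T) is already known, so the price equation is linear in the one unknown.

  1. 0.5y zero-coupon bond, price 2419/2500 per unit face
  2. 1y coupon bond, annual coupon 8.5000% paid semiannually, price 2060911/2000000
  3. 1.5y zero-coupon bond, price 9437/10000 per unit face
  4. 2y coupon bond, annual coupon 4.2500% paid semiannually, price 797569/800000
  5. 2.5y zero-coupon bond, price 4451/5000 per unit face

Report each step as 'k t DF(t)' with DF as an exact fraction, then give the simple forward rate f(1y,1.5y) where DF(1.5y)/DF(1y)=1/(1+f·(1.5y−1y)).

1 1/2 2419/2500
2 1 949/1000
3 3/2 9437/10000
4 2 9167/10000
5 5/2 4451/5000
f(1y,1.5y) = ((949/1000)/(9437/10000) − 1)/(1/2) = 106/9437 ≈ 1.1232%

step 1 [0.5y] zero: DF = P = 2419/2500 ≈ 0.967600
step 2 [1y] bond c/2=17/400: DF=(2060911/2000000 − 17/400·(0.967600))/(1+17/400) = 949/1000 ≈ 0.949000
step 3 [1.5y] zero: DF = P = 9437/10000 ≈ 0.943700
step 4 [2y] bond c/2=17/800: DF=(797569/800000 − 17/800·(0.967600+0.949000+0.943700))/(1+17/800) = 9167/10000 ≈ 0.916700
step 5 [2.5y] zero: DF = P = 4451/5000 ≈ 0.890200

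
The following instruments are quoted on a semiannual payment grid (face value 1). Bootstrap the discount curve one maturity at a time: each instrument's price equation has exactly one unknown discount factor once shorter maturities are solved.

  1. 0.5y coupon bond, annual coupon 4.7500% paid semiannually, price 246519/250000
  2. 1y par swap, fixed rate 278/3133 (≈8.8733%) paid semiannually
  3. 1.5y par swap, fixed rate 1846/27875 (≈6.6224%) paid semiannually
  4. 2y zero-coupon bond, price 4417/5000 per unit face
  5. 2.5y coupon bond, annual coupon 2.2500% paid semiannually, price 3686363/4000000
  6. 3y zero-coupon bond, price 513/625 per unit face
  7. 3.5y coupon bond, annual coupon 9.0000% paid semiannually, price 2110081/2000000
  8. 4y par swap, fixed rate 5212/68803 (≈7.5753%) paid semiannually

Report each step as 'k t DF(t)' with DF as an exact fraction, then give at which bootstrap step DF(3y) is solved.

step 1 [0.5y] bond c/2=19/800: DF=(246519/250000 − 19/800·(0))/(1+19/800) = 602/625 ≈ 0.963200
step 2 [1y] swap r/2=139/3133: DF=(1 − 139/3133·(0.963200))/(1+139/3133) = 4583/5000 ≈ 0.916600
step 3 [1.5y] swap r/2=923/27875: DF=(1 − 923/27875·(0.963200+0.916600))/(1+923/27875) = 9077/10000 ≈ 0.907700
step 4 [2y] zero: DF = P = 4417/5000 ≈ 0.883400
step 5 [2.5y] bond c/2=9/800: DF=(3686363/4000000 − 9/800·(0.963200+0.916600+0.907700+0.883400))/(1+9/800) = 1741/2000 ≈ 0.870500
step 6 [3y] zero: DF = P = 513/625 ≈ 0.820800
step 7 [3.5y] bond c/2=9/200: DF=(2110081/2000000 − 9/200·(0.963200+0.916600+0.907700+0.883400+0.870500+0.820800))/(1+9/200) = 7787/10000 ≈ 0.778700
step 8 [4y] swap r/2=2606/68803: DF=(1 − 2606/68803·(0.963200+0.916600+0.907700+0.883400+0.870500+0.820800+0.778700))/(1+2606/68803) = 3697/5000 ≈ 0.739400

1 1/2 602/625
2 1 4583/5000
3 3/2 9077/10000
4 2 4417/5000
5 5/2 1741/2000
6 3 513/625
7 7/2 7787/10000
8 4 3697/5000
DF(3y) is solved at step 6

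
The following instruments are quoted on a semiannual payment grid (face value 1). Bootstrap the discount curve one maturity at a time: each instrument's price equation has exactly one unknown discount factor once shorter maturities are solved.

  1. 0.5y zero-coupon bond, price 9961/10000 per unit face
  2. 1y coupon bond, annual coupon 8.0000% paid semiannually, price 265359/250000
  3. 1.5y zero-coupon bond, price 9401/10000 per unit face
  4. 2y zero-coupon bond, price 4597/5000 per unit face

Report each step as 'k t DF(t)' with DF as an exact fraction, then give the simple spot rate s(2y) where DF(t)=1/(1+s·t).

step 1 [0.5y] zero: DF = P = 9961/10000 ≈ 0.996100
step 2 [1y] bond c/2=1/25: DF=(265359/250000 − 1/25·(0.996100))/(1+1/25) = 9823/10000 ≈ 0.982300
step 3 [1.5y] zero: DF = P = 9401/10000 ≈ 0.940100
step 4 [2y] zero: DF = P = 4597/5000 ≈ 0.919400

1 1/2 9961/10000
2 1 9823/10000
3 3/2 9401/10000
4 2 4597/5000
s(2y) = (1/(4597/5000) − 1)/(2) = 403/9194 ≈ 4.3833%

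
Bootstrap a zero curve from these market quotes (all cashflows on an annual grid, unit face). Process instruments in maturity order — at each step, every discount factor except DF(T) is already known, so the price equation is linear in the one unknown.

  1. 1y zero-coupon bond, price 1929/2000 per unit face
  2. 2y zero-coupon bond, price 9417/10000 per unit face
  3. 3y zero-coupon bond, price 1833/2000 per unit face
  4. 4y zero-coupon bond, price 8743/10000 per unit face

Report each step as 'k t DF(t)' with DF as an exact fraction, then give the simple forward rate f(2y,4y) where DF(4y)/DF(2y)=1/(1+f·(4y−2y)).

1 1 1929/2000
2 2 9417/10000
3 3 1833/2000
4 4 8743/10000
f(2y,4y) = ((9417/10000)/(8743/10000) − 1)/(2) = 337/8743 ≈ 3.8545%

step 1 [1y] zero: DF = P = 1929/2000 ≈ 0.964500
step 2 [2y] zero: DF = P = 9417/10000 ≈ 0.941700
step 3 [3y] zero: DF = P = 1833/2000 ≈ 0.916500
step 4 [4y] zero: DF = P = 8743/10000 ≈ 0.874300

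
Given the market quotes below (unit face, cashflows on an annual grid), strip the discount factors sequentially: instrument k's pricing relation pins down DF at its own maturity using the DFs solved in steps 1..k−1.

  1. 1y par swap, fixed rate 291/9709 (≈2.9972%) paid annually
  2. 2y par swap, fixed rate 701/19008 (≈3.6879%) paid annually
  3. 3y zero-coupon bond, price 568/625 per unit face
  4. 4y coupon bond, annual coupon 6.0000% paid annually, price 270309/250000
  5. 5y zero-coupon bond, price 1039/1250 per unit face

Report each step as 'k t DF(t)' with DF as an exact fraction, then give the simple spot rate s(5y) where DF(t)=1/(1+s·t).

1 1 9709/10000
2 2 9299/10000
3 3 568/625
4 4 861/1000
5 5 1039/1250
s(5y) = (1/(1039/1250) − 1)/(5) = 211/5195 ≈ 4.0616%

step 1 [1y] swap r/1=291/9709: DF=(1 − 291/9709·(0))/(1+291/9709) = 9709/10000 ≈ 0.970900
step 2 [2y] swap r/1=701/19008: DF=(1 − 701/19008·(0.970900))/(1+701/19008) = 9299/10000 ≈ 0.929900
step 3 [3y] zero: DF = P = 568/625 ≈ 0.908800
step 4 [4y] bond c/1=3/50: DF=(270309/250000 − 3/50·(0.970900+0.929900+0.908800))/(1+3/50) = 861/1000 ≈ 0.861000
step 5 [5y] zero: DF = P = 1039/1250 ≈ 0.831200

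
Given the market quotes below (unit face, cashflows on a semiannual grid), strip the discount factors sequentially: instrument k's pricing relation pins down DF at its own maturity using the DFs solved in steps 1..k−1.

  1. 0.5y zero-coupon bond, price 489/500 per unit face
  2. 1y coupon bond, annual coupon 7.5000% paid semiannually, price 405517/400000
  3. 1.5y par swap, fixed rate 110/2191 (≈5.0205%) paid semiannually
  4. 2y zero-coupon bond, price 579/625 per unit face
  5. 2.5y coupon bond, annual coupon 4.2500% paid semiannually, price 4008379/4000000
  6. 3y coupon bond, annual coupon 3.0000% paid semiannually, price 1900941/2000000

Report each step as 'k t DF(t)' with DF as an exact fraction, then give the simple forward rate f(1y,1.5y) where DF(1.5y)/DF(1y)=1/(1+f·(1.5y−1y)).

step 1 [0.5y] zero: DF = P = 489/500 ≈ 0.978000
step 2 [1y] bond c/2=3/80: DF=(405517/400000 − 3/80·(0.978000))/(1+3/80) = 4709/5000 ≈ 0.941800
step 3 [1.5y] swap r/2=55/2191: DF=(1 − 55/2191·(0.978000+0.941800))/(1+55/2191) = 1857/2000 ≈ 0.928500
step 4 [2y] zero: DF = P = 579/625 ≈ 0.926400
step 5 [2.5y] bond c/2=17/800: DF=(4008379/4000000 − 17/800·(0.978000+0.941800+0.928500+0.926400))/(1+17/800) = 9027/10000 ≈ 0.902700
step 6 [3y] bond c/2=3/200: DF=(1900941/2000000 − 3/200·(0.978000+0.941800+0.928500+0.926400+0.902700))/(1+3/200) = 8673/10000 ≈ 0.867300

1 1/2 489/500
2 1 4709/5000
3 3/2 1857/2000
4 2 579/625
5 5/2 9027/10000
6 3 8673/10000
f(1y,1.5y) = ((4709/5000)/(1857/2000) − 1)/(1/2) = 266/9285 ≈ 2.8648%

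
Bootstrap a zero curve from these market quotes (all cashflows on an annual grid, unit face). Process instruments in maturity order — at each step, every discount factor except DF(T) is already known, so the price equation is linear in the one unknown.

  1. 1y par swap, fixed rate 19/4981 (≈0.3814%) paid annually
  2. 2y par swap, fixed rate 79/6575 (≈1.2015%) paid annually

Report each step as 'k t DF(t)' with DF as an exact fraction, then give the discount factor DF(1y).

step 1 [1y] swap r/1=19/4981: DF=(1 − 19/4981·(0))/(1+19/4981) = 4981/5000 ≈ 0.996200
step 2 [2y] swap r/1=79/6575: DF=(1 − 79/6575·(0.996200))/(1+79/6575) = 9763/10000 ≈ 0.976300

1 1 4981/5000
2 2 9763/10000
DF(1y) = 4981/5000 ≈ 0.996200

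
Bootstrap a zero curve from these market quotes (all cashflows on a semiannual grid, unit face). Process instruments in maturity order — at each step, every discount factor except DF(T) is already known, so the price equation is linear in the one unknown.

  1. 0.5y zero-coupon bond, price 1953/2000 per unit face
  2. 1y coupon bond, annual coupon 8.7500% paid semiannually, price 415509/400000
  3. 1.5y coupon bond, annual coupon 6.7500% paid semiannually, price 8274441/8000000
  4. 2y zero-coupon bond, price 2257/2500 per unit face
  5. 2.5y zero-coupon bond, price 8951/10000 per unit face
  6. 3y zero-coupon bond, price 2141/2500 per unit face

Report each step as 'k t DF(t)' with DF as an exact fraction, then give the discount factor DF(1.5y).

step 1 [0.5y] zero: DF = P = 1953/2000 ≈ 0.976500
step 2 [1y] bond c/2=7/160: DF=(415509/400000 − 7/160·(0.976500))/(1+7/160) = 9543/10000 ≈ 0.954300
step 3 [1.5y] bond c/2=27/800: DF=(8274441/8000000 − 27/800·(0.976500+0.954300))/(1+27/800) = 15/16 ≈ 0.937500
step 4 [2y] zero: DF = P = 2257/2500 ≈ 0.902800
step 5 [2.5y] zero: DF = P = 8951/10000 ≈ 0.895100
step 6 [3y] zero: DF = P = 2141/2500 ≈ 0.856400

1 1/2 1953/2000
2 1 9543/10000
3 3/2 15/16
4 2 2257/2500
5 5/2 8951/10000
6 3 2141/2500
DF(1.5y) = 15/16 ≈ 0.937500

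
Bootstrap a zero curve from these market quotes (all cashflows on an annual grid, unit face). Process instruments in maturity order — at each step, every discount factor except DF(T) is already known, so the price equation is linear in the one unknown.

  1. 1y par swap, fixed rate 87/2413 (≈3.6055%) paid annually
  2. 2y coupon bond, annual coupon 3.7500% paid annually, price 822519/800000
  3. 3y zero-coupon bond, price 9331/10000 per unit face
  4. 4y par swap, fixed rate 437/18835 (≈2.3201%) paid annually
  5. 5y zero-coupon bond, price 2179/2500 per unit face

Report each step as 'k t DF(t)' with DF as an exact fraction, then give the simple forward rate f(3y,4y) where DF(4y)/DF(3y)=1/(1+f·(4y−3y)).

step 1 [1y] swap r/1=87/2413: DF=(1 − 87/2413·(0))/(1+87/2413) = 2413/2500 ≈ 0.965200
step 2 [2y] bond c/1=3/80: DF=(822519/800000 − 3/80·(0.965200))/(1+3/80) = 9561/10000 ≈ 0.956100
step 3 [3y] zero: DF = P = 9331/10000 ≈ 0.933100
step 4 [4y] swap r/1=437/18835: DF=(1 − 437/18835·(0.965200+0.956100+0.933100))/(1+437/18835) = 4563/5000 ≈ 0.912600
step 5 [5y] zero: DF = P = 2179/2500 ≈ 0.871600

1 1 2413/2500
2 2 9561/10000
3 3 9331/10000
4 4 4563/5000
5 5 2179/2500
f(3y,4y) = ((9331/10000)/(4563/5000) − 1)/(1) = 205/9126 ≈ 2.2463%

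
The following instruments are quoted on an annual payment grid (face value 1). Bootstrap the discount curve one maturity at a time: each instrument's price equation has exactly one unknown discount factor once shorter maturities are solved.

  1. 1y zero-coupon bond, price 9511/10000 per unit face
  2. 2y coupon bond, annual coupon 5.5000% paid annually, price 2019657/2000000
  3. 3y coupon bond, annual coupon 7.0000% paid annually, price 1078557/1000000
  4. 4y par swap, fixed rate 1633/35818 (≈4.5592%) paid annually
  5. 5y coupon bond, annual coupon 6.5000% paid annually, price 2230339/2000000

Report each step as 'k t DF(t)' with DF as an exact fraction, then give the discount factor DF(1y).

1 1 9511/10000
2 2 2269/2500
3 3 554/625
4 4 8367/10000
5 5 1657/2000
DF(1y) = 9511/10000 ≈ 0.951100

step 1 [1y] zero: DF = P = 9511/10000 ≈ 0.951100
step 2 [2y] bond c/1=11/200: DF=(2019657/2000000 − 11/200·(0.951100))/(1+11/200) = 2269/2500 ≈ 0.907600
step 3 [3y] bond c/1=7/100: DF=(1078557/1000000 − 7/100·(0.951100+0.907600))/(1+7/100) = 554/625 ≈ 0.886400
step 4 [4y] swap r/1=1633/35818: DF=(1 − 1633/35818·(0.951100+0.907600+0.886400))/(1+1633/35818) = 8367/10000 ≈ 0.836700
step 5 [5y] bond c/1=13/200: DF=(2230339/2000000 − 13/200·(0.951100+0.907600+0.886400+0.836700))/(1+13/200) = 1657/2000 ≈ 0.828500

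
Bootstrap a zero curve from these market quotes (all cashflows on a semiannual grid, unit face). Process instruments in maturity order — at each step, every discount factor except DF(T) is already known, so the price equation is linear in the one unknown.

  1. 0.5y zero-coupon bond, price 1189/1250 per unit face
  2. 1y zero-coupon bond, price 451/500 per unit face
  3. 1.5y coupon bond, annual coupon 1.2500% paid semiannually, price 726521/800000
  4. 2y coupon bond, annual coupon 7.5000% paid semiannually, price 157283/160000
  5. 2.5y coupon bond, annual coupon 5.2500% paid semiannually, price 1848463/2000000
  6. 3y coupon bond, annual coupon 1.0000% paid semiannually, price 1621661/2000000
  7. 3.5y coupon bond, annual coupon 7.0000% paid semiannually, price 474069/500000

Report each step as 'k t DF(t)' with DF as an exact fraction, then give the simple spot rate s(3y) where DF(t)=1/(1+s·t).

1 1/2 1189/1250
2 1 451/500
3 3/2 891/1000
4 2 8483/10000
5 5/2 8087/10000
6 3 7849/10000
7 7/2 7407/10000
s(3y) = (1/(7849/10000) − 1)/(3) = 717/7849 ≈ 9.1349%

step 1 [0.5y] zero: DF = P = 1189/1250 ≈ 0.951200
step 2 [1y] zero: DF = P = 451/500 ≈ 0.902000
step 3 [1.5y] bond c/2=1/160: DF=(726521/800000 − 1/160·(0.951200+0.902000))/(1+1/160) = 891/1000 ≈ 0.891000
step 4 [2y] bond c/2=3/80: DF=(157283/160000 − 3/80·(0.951200+0.902000+0.891000))/(1+3/80) = 8483/10000 ≈ 0.848300
step 5 [2.5y] bond c/2=21/800: DF=(1848463/2000000 − 21/800·(0.951200+0.902000+0.891000+0.848300))/(1+21/800) = 8087/10000 ≈ 0.808700
step 6 [3y] bond c/2=1/200: DF=(1621661/2000000 − 1/200·(0.951200+0.902000+0.891000+0.848300+0.808700))/(1+1/200) = 7849/10000 ≈ 0.784900
step 7 [3.5y] bond c/2=7/200: DF=(474069/500000 − 7/200·(0.951200+0.902000+0.891000+0.848300+0.808700+0.784900))/(1+7/200) = 7407/10000 ≈ 0.740700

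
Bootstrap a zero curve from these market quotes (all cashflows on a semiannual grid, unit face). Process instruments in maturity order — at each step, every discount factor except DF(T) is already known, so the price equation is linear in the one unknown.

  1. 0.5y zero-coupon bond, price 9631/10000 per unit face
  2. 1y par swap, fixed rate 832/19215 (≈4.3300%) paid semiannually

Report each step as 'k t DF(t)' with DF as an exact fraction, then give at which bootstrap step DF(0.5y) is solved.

1 1/2 9631/10000
2 1 599/625
DF(0.5y) is solved at step 1

step 1 [0.5y] zero: DF = P = 9631/10000 ≈ 0.963100
step 2 [1y] swap r/2=416/19215: DF=(1 − 416/19215·(0.963100))/(1+416/19215) = 599/625 ≈ 0.958400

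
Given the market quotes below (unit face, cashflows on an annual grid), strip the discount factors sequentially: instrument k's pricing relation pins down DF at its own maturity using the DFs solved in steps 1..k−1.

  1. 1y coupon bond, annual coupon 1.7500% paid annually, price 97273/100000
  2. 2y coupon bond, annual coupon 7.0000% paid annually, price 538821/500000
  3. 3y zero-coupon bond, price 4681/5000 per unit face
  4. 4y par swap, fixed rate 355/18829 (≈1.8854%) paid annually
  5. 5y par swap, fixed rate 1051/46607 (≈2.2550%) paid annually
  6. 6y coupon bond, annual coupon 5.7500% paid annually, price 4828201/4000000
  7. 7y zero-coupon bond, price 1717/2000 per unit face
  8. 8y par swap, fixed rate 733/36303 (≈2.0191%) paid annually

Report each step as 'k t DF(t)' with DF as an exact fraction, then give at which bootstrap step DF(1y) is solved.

1 1 239/250
2 2 4723/5000
3 3 4681/5000
4 4 929/1000
5 5 8949/10000
6 6 111/125
7 7 1717/2000
8 8 4267/5000
DF(1y) is solved at step 1

step 1 [1y] bond c/1=7/400: DF=(97273/100000 − 7/400·(0))/(1+7/400) = 239/250 ≈ 0.956000
step 2 [2y] bond c/1=7/100: DF=(538821/500000 − 7/100·(0.956000))/(1+7/100) = 4723/5000 ≈ 0.944600
step 3 [3y] zero: DF = P = 4681/5000 ≈ 0.936200
step 4 [4y] swap r/1=355/18829: DF=(1 − 355/18829·(0.956000+0.944600+0.936200))/(1+355/18829) = 929/1000 ≈ 0.929000
step 5 [5y] swap r/1=1051/46607: DF=(1 − 1051/46607·(0.956000+0.944600+0.936200+0.929000))/(1+1051/46607) = 8949/10000 ≈ 0.894900
step 6 [6y] bond c/1=23/400: DF=(4828201/4000000 − 23/400·(0.956000+0.944600+0.936200+0.929000+0.894900))/(1+23/400) = 111/125 ≈ 0.888000
step 7 [7y] zero: DF = P = 1717/2000 ≈ 0.858500
step 8 [8y] swap r/1=733/36303: DF=(1 − 733/36303·(0.956000+0.944600+0.936200+0.929000+0.894900+0.888000+0.858500))/(1+733/36303) = 4267/5000 ≈ 0.853400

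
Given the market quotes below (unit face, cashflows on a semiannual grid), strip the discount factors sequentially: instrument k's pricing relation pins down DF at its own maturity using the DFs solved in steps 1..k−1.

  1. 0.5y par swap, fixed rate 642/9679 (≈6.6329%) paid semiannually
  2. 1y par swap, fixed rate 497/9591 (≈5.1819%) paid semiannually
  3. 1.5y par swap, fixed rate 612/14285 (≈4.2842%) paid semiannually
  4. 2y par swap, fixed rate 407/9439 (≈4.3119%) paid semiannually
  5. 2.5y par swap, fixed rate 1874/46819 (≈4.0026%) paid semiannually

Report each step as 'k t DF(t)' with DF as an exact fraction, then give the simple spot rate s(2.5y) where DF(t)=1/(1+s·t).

step 1 [0.5y] swap r/2=321/9679: DF=(1 − 321/9679·(0))/(1+321/9679) = 9679/10000 ≈ 0.967900
step 2 [1y] swap r/2=497/19182: DF=(1 − 497/19182·(0.967900))/(1+497/19182) = 9503/10000 ≈ 0.950300
step 3 [1.5y] swap r/2=306/14285: DF=(1 − 306/14285·(0.967900+0.950300))/(1+306/14285) = 2347/2500 ≈ 0.938800
step 4 [2y] swap r/2=407/18878: DF=(1 − 407/18878·(0.967900+0.950300+0.938800))/(1+407/18878) = 4593/5000 ≈ 0.918600
step 5 [2.5y] swap r/2=937/46819: DF=(1 − 937/46819·(0.967900+0.950300+0.938800+0.918600))/(1+937/46819) = 9063/10000 ≈ 0.906300

1 1/2 9679/10000
2 1 9503/10000
3 3/2 2347/2500
4 2 4593/5000
5 5/2 9063/10000
s(2.5y) = (1/(9063/10000) − 1)/(5/2) = 1874/45315 ≈ 4.1355%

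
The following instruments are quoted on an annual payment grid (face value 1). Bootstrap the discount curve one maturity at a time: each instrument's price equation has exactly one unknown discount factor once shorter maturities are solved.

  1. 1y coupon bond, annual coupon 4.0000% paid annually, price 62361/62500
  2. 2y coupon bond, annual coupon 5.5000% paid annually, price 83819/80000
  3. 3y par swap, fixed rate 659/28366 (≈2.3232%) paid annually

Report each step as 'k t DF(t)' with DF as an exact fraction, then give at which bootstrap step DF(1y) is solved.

1 1 4797/5000
2 2 9431/10000
3 3 9341/10000
DF(1y) is solved at step 1

step 1 [1y] bond c/1=1/25: DF=(62361/62500 − 1/25·(0))/(1+1/25) = 4797/5000 ≈ 0.959400
step 2 [2y] bond c/1=11/200: DF=(83819/80000 − 11/200·(0.959400))/(1+11/200) = 9431/10000 ≈ 0.943100
step 3 [3y] swap r/1=659/28366: DF=(1 − 659/28366·(0.959400+0.943100))/(1+659/28366) = 9341/10000 ≈ 0.934100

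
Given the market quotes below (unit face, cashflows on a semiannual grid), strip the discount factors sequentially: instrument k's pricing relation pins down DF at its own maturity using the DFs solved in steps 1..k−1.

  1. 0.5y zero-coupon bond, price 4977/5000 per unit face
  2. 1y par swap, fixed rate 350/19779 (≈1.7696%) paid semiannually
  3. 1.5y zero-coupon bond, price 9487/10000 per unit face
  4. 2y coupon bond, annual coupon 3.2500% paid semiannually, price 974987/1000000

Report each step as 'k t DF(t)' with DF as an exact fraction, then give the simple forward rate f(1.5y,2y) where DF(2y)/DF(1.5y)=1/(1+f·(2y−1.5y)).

step 1 [0.5y] zero: DF = P = 4977/5000 ≈ 0.995400
step 2 [1y] swap r/2=175/19779: DF=(1 − 175/19779·(0.995400))/(1+175/19779) = 393/400 ≈ 0.982500
step 3 [1.5y] zero: DF = P = 9487/10000 ≈ 0.948700
step 4 [2y] bond c/2=13/800: DF=(974987/1000000 − 13/800·(0.995400+0.982500+0.948700))/(1+13/800) = 4563/5000 ≈ 0.912600

1 1/2 4977/5000
2 1 393/400
3 3/2 9487/10000
4 2 4563/5000
f(1.5y,2y) = ((9487/10000)/(4563/5000) − 1)/(1/2) = 361/4563 ≈ 7.9115%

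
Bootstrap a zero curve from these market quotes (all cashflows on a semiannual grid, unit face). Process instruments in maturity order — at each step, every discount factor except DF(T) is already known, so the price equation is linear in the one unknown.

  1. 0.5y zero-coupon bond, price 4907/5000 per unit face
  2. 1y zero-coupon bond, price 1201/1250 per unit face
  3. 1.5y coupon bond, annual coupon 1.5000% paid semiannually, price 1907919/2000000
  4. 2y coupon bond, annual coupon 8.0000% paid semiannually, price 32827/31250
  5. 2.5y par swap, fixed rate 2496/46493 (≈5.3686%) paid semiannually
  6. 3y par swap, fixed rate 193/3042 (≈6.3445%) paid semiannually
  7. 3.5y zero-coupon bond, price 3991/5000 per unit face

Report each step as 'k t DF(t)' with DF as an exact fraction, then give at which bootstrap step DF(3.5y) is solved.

1 1/2 4907/5000
2 1 1201/1250
3 3/2 2331/2500
4 2 1799/2000
5 5/2 547/625
6 3 8263/10000
7 7/2 3991/5000
DF(3.5y) is solved at step 7

step 1 [0.5y] zero: DF = P = 4907/5000 ≈ 0.981400
step 2 [1y] zero: DF = P = 1201/1250 ≈ 0.960800
step 3 [1.5y] bond c/2=3/400: DF=(1907919/2000000 − 3/400·(0.981400+0.960800))/(1+3/400) = 2331/2500 ≈ 0.932400
step 4 [2y] bond c/2=1/25: DF=(32827/31250 − 1/25·(0.981400+0.960800+0.932400))/(1+1/25) = 1799/2000 ≈ 0.899500
step 5 [2.5y] swap r/2=1248/46493: DF=(1 − 1248/46493·(0.981400+0.960800+0.932400+0.899500))/(1+1248/46493) = 547/625 ≈ 0.875200
step 6 [3y] swap r/2=193/6084: DF=(1 − 193/6084·(0.981400+0.960800+0.932400+0.899500+0.875200))/(1+193/6084) = 8263/10000 ≈ 0.826300
step 7 [3.5y] zero: DF = P = 3991/5000 ≈ 0.798200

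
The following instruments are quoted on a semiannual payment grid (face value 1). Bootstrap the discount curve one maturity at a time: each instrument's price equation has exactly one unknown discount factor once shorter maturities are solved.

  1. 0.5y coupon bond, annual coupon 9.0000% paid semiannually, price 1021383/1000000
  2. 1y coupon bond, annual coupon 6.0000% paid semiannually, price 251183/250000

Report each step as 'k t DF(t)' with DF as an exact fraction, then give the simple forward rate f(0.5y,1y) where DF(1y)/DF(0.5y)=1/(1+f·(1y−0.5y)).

step 1 [0.5y] bond c/2=9/200: DF=(1021383/1000000 − 9/200·(0))/(1+9/200) = 4887/5000 ≈ 0.977400
step 2 [1y] bond c/2=3/100: DF=(251183/250000 − 3/100·(0.977400))/(1+3/100) = 947/1000 ≈ 0.947000

1 1/2 4887/5000
2 1 947/1000
f(0.5y,1y) = ((4887/5000)/(947/1000) − 1)/(1/2) = 304/4735 ≈ 6.4203%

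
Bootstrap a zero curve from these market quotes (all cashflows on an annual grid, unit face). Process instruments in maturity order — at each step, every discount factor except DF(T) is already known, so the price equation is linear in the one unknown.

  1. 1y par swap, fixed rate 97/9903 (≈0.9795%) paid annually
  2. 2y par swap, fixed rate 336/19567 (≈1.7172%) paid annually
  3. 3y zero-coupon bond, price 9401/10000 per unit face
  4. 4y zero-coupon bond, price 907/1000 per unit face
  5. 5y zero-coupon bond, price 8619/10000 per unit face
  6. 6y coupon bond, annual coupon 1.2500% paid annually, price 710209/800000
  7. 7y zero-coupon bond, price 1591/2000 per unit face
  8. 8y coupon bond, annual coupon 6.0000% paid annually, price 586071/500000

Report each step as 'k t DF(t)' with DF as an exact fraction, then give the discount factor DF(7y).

step 1 [1y] swap r/1=97/9903: DF=(1 − 97/9903·(0))/(1+97/9903) = 9903/10000 ≈ 0.990300
step 2 [2y] swap r/1=336/19567: DF=(1 − 336/19567·(0.990300))/(1+336/19567) = 604/625 ≈ 0.966400
step 3 [3y] zero: DF = P = 9401/10000 ≈ 0.940100
step 4 [4y] zero: DF = P = 907/1000 ≈ 0.907000
step 5 [5y] zero: DF = P = 8619/10000 ≈ 0.861900
step 6 [6y] bond c/1=1/80: DF=(710209/800000 − 1/80·(0.990300+0.966400+0.940100+0.907000+0.861900))/(1+1/80) = 512/625 ≈ 0.819200
step 7 [7y] zero: DF = P = 1591/2000 ≈ 0.795500
step 8 [8y] bond c/1=3/50: DF=(586071/500000 − 3/50·(0.990300+0.966400+0.940100+0.907000+0.861900+0.819200+0.795500))/(1+3/50) = 7503/10000 ≈ 0.750300

1 1 9903/10000
2 2 604/625
3 3 9401/10000
4 4 907/1000
5 5 8619/10000
6 6 512/625
7 7 1591/2000
8 8 7503/10000
DF(7y) = 1591/2000 ≈ 0.795500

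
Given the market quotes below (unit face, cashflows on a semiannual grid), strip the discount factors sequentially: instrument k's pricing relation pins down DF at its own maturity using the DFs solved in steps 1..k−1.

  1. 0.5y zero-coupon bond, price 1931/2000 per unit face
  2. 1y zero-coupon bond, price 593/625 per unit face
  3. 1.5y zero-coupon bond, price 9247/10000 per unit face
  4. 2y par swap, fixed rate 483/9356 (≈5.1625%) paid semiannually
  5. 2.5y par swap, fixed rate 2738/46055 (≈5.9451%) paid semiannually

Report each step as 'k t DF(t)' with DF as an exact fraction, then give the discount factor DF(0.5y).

1 1/2 1931/2000
2 1 593/625
3 3/2 9247/10000
4 2 4517/5000
5 5/2 8631/10000
DF(0.5y) = 1931/2000 ≈ 0.965500

step 1 [0.5y] zero: DF = P = 1931/2000 ≈ 0.965500
step 2 [1y] zero: DF = P = 593/625 ≈ 0.948800
step 3 [1.5y] zero: DF = P = 9247/10000 ≈ 0.924700
step 4 [2y] swap r/2=483/18712: DF=(1 − 483/18712·(0.965500+0.948800+0.924700))/(1+483/18712) = 4517/5000 ≈ 0.903400
step 5 [2.5y] swap r/2=1369/46055: DF=(1 − 1369/46055·(0.965500+0.948800+0.924700+0.903400))/(1+1369/46055) = 8631/10000 ≈ 0.863100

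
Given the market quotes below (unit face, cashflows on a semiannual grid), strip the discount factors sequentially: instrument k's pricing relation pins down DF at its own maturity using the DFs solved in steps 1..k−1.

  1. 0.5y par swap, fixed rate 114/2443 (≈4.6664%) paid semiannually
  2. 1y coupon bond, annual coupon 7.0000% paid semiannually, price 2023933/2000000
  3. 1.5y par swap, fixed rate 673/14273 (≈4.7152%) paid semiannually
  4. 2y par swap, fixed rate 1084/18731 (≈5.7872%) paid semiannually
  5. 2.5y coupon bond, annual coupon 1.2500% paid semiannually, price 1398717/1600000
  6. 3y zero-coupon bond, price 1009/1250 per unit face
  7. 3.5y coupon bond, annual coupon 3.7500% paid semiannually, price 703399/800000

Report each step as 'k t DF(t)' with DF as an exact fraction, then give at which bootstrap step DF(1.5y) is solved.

step 1 [0.5y] swap r/2=57/2443: DF=(1 − 57/2443·(0))/(1+57/2443) = 2443/2500 ≈ 0.977200
step 2 [1y] bond c/2=7/200: DF=(2023933/2000000 − 7/200·(0.977200))/(1+7/200) = 9447/10000 ≈ 0.944700
step 3 [1.5y] swap r/2=673/28546: DF=(1 − 673/28546·(0.977200+0.944700))/(1+673/28546) = 9327/10000 ≈ 0.932700
step 4 [2y] swap r/2=542/18731: DF=(1 − 542/18731·(0.977200+0.944700+0.932700))/(1+542/18731) = 2229/2500 ≈ 0.891600
step 5 [2.5y] bond c/2=1/160: DF=(1398717/1600000 − 1/160·(0.977200+0.944700+0.932700+0.891600))/(1+1/160) = 1691/2000 ≈ 0.845500
step 6 [3y] zero: DF = P = 1009/1250 ≈ 0.807200
step 7 [3.5y] bond c/2=3/160: DF=(703399/800000 − 3/160·(0.977200+0.944700+0.932700+0.891600+0.845500+0.807200))/(1+3/160) = 7637/10000 ≈ 0.763700

1 1/2 2443/2500
2 1 9447/10000
3 3/2 9327/10000
4 2 2229/2500
5 5/2 1691/2000
6 3 1009/1250
7 7/2 7637/10000
DF(1.5y) is solved at step 3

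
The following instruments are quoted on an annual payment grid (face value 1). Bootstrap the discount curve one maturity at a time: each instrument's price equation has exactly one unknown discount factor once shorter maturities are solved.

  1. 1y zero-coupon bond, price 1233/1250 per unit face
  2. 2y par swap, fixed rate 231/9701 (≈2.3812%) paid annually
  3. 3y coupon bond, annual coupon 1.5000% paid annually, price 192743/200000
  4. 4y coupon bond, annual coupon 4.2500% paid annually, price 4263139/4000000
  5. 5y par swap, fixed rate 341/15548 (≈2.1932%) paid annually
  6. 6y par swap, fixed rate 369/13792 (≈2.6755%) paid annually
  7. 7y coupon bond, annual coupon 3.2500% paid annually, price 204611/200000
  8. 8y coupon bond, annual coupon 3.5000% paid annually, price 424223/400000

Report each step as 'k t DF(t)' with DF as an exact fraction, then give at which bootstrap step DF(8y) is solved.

step 1 [1y] zero: DF = P = 1233/1250 ≈ 0.986400
step 2 [2y] swap r/1=231/9701: DF=(1 − 231/9701·(0.986400))/(1+231/9701) = 4769/5000 ≈ 0.953800
step 3 [3y] bond c/1=3/200: DF=(192743/200000 − 3/200·(0.986400+0.953800))/(1+3/200) = 1151/1250 ≈ 0.920800
step 4 [4y] bond c/1=17/400: DF=(4263139/4000000 − 17/400·(0.986400+0.953800+0.920800))/(1+17/400) = 9057/10000 ≈ 0.905700
step 5 [5y] swap r/1=341/15548: DF=(1 − 341/15548·(0.986400+0.953800+0.920800+0.905700))/(1+341/15548) = 8977/10000 ≈ 0.897700
step 6 [6y] swap r/1=369/13792: DF=(1 − 369/13792·(0.986400+0.953800+0.920800+0.905700+0.897700))/(1+369/13792) = 2131/2500 ≈ 0.852400
step 7 [7y] bond c/1=13/400: DF=(204611/200000 − 13/400·(0.986400+0.953800+0.920800+0.905700+0.897700+0.852400))/(1+13/400) = 2043/2500 ≈ 0.817200
step 8 [8y] bond c/1=7/200: DF=(424223/400000 − 7/200·(0.986400+0.953800+0.920800+0.905700+0.897700+0.852400+0.817200))/(1+7/200) = 1621/2000 ≈ 0.810500

1 1 1233/1250
2 2 4769/5000
3 3 1151/1250
4 4 9057/10000
5 5 8977/10000
6 6 2131/2500
7 7 2043/2500
8 8 1621/2000
DF(8y) is solved at step 8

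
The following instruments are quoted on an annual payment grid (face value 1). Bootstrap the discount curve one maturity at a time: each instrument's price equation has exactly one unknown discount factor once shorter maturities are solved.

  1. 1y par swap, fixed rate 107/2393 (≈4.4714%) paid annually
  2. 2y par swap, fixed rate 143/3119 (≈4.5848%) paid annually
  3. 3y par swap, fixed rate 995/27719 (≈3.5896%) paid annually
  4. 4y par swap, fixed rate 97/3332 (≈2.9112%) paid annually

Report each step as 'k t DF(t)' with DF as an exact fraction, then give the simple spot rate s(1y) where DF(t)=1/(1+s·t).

step 1 [1y] swap r/1=107/2393: DF=(1 − 107/2393·(0))/(1+107/2393) = 2393/2500 ≈ 0.957200
step 2 [2y] swap r/1=143/3119: DF=(1 − 143/3119·(0.957200))/(1+143/3119) = 4571/5000 ≈ 0.914200
step 3 [3y] swap r/1=995/27719: DF=(1 − 995/27719·(0.957200+0.914200))/(1+995/27719) = 1801/2000 ≈ 0.900500
step 4 [4y] swap r/1=97/3332: DF=(1 − 97/3332·(0.957200+0.914200+0.900500))/(1+97/3332) = 8933/10000 ≈ 0.893300

1 1 2393/2500
2 2 4571/5000
3 3 1801/2000
4 4 8933/10000
s(1y) = (1/(2393/2500) − 1)/(1) = 107/2393 ≈ 4.4714%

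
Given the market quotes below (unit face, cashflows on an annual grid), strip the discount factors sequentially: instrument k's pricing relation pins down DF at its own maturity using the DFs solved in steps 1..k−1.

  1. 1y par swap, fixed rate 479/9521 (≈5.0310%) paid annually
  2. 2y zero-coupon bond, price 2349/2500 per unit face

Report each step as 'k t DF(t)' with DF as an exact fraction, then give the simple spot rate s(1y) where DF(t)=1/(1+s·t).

1 1 9521/10000
2 2 2349/2500
s(1y) = (1/(9521/10000) − 1)/(1) = 479/9521 ≈ 5.0310%

step 1 [1y] swap r/1=479/9521: DF=(1 − 479/9521·(0))/(1+479/9521) = 9521/10000 ≈ 0.952100
step 2 [2y] zero: DF = P = 2349/2500 ≈ 0.939600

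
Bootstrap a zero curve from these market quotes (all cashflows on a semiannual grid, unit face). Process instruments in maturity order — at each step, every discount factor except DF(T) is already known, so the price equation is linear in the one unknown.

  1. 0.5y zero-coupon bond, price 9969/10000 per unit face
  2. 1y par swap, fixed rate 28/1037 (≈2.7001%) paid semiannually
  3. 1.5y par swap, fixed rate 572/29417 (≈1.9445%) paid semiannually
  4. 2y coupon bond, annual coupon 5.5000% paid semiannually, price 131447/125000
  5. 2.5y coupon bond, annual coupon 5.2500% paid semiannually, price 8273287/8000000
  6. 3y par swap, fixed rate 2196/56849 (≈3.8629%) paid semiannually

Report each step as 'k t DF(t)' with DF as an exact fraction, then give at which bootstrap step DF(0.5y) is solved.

step 1 [0.5y] zero: DF = P = 9969/10000 ≈ 0.996900
step 2 [1y] swap r/2=14/1037: DF=(1 − 14/1037·(0.996900))/(1+14/1037) = 4867/5000 ≈ 0.973400
step 3 [1.5y] swap r/2=286/29417: DF=(1 − 286/29417·(0.996900+0.973400))/(1+286/29417) = 4857/5000 ≈ 0.971400
step 4 [2y] bond c/2=11/400: DF=(131447/125000 − 11/400·(0.996900+0.973400+0.971400))/(1+11/400) = 9447/10000 ≈ 0.944700
step 5 [2.5y] bond c/2=21/800: DF=(8273287/8000000 − 21/800·(0.996900+0.973400+0.971400+0.944700))/(1+21/800) = 9083/10000 ≈ 0.908300
step 6 [3y] swap r/2=1098/56849: DF=(1 − 1098/56849·(0.996900+0.973400+0.971400+0.944700+0.908300))/(1+1098/56849) = 4451/5000 ≈ 0.890200

1 1/2 9969/10000
2 1 4867/5000
3 3/2 4857/5000
4 2 9447/10000
5 5/2 9083/10000
6 3 4451/5000
DF(0.5y) is solved at step 1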